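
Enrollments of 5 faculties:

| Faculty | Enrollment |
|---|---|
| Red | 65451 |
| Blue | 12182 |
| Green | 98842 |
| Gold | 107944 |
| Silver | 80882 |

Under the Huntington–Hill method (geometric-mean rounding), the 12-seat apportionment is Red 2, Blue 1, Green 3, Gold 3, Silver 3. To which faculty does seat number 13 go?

Priority for the next seat is population ÷ (√(s·(s+1))).
Priorities: Red 26720.259, Blue 8613.975, Green 28533.228, Gold 31160.749, Silver 23348.622.
Highest priority: Gold.

Gold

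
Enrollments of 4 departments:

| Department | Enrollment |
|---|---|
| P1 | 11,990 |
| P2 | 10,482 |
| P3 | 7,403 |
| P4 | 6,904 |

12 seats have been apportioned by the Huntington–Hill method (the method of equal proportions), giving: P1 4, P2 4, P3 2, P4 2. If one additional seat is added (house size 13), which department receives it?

P3

Priority for the next seat is population ÷ (√(s·(s+1))).
Priorities: P1 2681.046, P2 2343.846, P3 3022.262, P4 2818.546.
Highest priority: P3.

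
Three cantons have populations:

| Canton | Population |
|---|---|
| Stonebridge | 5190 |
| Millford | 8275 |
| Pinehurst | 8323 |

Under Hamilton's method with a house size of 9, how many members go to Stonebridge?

2

The standard divisor is 21788/9 ≈ 2420.889.
Standard quotas: Stonebridge 2.1438, Millford 3.4182, Pinehurst 3.4380.
Lower quotas: Stonebridge 2, Millford 3, Pinehurst 3 (sum 8, leaving 1 seat).
Remainders in descending order: Pinehurst 0.4380, Millford 0.4182, Stonebridge 0.1438.
The surplus seat goes to Pinehurst.
Stonebridge receives 2.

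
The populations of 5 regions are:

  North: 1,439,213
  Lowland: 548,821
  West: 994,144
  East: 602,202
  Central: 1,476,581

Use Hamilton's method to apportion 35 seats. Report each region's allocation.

North: 10, Lowland: 4, West: 7, East: 4, Central: 10

The standard divisor is 5060961/35 ≈ 144598.886.
Standard quotas: North 9.9531, Lowland 3.7955, West 6.8752, East 4.1646, Central 10.2116.
Lower quotas: North 9, Lowland 3, West 6, East 4, Central 10 (sum 32, leaving 3 seats).
Remainders in descending order: North 0.9531, West 0.8752, Lowland 0.7955, Central 0.2116, East 0.1646.
Largest remainders: North, West, Lowland receive the extra seats.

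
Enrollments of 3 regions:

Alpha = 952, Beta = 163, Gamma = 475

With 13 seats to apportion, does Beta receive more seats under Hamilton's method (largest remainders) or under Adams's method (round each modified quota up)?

Adams

Hamilton: Alpha 8, Beta 1, Gamma 4.
Adams: Alpha 7, Beta 2, Gamma 4.
Beta gets 1 under Hamilton and 2 under Adams.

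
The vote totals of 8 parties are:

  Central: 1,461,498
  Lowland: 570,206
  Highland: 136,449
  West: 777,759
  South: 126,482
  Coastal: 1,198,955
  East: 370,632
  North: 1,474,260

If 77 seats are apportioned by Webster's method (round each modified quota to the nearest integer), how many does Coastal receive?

Standard divisor 6116241/77 ≈ 79431.701; standard quotas: Central 18.399, Lowland 7.179, Highland 1.718, West 9.792, South 1.592, Coastal 15.094, East 4.666, North 18.560.
Rounding to the nearest integer gives 18, 7, 2, 10, 2, 15, 5, 19 = 78 seats, so the divisor must be adjusted.
With modified divisor 80800: modified quotas Central 18.088, Lowland 7.057, Highland 1.689, West 9.626, South 1.565, Coastal 14.839, East 4.587, North 18.246.
Rounding to the nearest integer: Central 18, Lowland 7, Highland 2, West 10, South 2, Coastal 15, East 5, North 18 (total 77).
Coastal receives 15.

15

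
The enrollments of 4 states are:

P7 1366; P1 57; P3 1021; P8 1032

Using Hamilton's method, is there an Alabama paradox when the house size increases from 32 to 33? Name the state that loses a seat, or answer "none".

P1

At 32 seats: P7 13, P1 1, P3 9, P8 9.
At 33 seats: P7 13, P1 0, P3 10, P8 10.
P1 drops from 1 to 0.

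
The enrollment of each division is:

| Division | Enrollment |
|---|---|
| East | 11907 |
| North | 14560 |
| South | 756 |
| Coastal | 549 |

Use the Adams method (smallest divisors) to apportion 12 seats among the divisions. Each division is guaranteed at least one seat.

Standard divisor 27772/12 ≈ 2314.333; standard quotas: East 5.145, North 6.291, South 0.327, Coastal 0.237.
Rounding up gives 6, 7, 1, 1 = 15 seats, so the divisor must be adjusted.
With modified divisor 2940: modified quotas East 4.050, North 4.952, South 0.257, Coastal 0.187.
Rounding up: East 5, North 5, South 1, Coastal 1 (total 12).

East 5; North 5; South 1; Coastal 1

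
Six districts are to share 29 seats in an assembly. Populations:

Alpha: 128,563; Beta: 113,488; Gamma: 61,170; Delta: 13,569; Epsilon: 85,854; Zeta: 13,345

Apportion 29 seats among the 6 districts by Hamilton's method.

Alpha: 9, Beta: 8, Gamma: 4, Delta: 1, Epsilon: 6, Zeta: 1

The standard divisor is 415989/29 ≈ 14344.448.
Standard quotas: Alpha 8.9626, Beta 7.9116, Gamma 4.2644, Delta 0.9459, Epsilon 5.9852, Zeta 0.9303.
Lower quotas: Alpha 8, Beta 7, Gamma 4, Delta 0, Epsilon 5, Zeta 0 (sum 24, leaving 5 seats).
Remainders in descending order: Epsilon 0.9852, Alpha 0.9626, Delta 0.9459, Zeta 0.9303, Beta 0.9116, Gamma 0.2644.
Largest remainders: Epsilon, Alpha, Delta, Zeta, Beta receive the extra seats.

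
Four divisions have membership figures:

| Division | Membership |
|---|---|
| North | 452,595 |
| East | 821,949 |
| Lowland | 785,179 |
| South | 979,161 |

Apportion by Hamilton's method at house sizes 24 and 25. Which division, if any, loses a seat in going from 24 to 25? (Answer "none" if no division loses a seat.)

At 24 seats: North 4, East 6, Lowland 6, South 8.
At 25 seats: North 4, East 7, Lowland 6, South 8.
No division's allocation decreased.

none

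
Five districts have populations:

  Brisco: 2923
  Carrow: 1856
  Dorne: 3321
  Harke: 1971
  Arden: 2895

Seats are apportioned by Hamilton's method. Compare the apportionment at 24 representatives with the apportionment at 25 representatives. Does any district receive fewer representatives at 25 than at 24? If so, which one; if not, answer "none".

At 24 seats: Brisco 5, Carrow 4, Dorne 6, Harke 4, Arden 5.
At 25 seats: Brisco 6, Carrow 3, Dorne 6, Harke 4, Arden 6.
Carrow drops from 4 to 3.

Carrow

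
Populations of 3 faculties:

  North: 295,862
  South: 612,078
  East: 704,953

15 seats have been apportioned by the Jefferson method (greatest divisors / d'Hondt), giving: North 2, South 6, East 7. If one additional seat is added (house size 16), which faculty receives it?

North

Priority for the next seat is population ÷ (current seats + 1).
Priorities: North 98620.667, South 87439.714, East 88119.125.
Highest priority: North.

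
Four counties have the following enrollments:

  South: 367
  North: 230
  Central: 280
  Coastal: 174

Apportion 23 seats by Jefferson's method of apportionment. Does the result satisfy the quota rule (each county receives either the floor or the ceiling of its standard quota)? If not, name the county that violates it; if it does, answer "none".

none

Standard quotas: South 8.031, North 5.033, Central 6.127, Coastal 3.808.
Jefferson allocation: South 8, North 5, Central 6, Coastal 4.
Every allocation lies between the lower and upper quota.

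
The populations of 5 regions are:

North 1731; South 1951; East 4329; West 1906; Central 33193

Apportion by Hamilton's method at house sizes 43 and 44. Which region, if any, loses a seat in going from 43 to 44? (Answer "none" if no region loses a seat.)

none

At 43 seats: North 2, South 2, East 4, West 2, Central 33.
At 44 seats: North 2, South 2, East 4, West 2, Central 34.
No region's allocation decreased.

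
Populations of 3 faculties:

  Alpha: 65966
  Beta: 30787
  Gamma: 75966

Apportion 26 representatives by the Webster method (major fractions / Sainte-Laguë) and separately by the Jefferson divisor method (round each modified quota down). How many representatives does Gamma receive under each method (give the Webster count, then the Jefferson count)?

11 and 12

Webster: Alpha 10, Beta 5, Gamma 11.
Jefferson: Alpha 10, Beta 4, Gamma 12.
Gamma gets 11 under Webster and 12 under Jefferson.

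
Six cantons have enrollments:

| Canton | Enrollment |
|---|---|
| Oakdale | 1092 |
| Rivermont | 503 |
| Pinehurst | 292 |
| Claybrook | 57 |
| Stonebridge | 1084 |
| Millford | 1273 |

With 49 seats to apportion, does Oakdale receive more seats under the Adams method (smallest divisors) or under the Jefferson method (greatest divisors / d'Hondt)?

Jefferson

Adams: Oakdale 12, Rivermont 6, Pinehurst 4, Claybrook 1, Stonebridge 12, Millford 14.
Jefferson: Oakdale 13, Rivermont 6, Pinehurst 3, Claybrook 0, Stonebridge 12, Millford 15.
Oakdale gets 12 under Adams and 13 under Jefferson.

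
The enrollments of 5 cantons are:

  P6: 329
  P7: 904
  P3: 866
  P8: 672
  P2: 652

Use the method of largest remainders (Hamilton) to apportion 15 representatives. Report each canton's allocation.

Standard divisor: 3423 ÷ 15 ≈ 228.2.
Standard quotas: P6 1.442, P7 3.961, P3 3.795, P8 2.945, P2 2.857.
Lower quotas: P6 1, P7 3, P3 3, P8 2, P2 2 (sum 11, leaving 4 seats).
Remainders in descending order: P7 0.961, P8 0.945, P2 0.857, P3 0.795, P6 0.442.
The surplus seats go to P7, P8, P2, P3.

P6 1, P7 4, P3 4, P8 3, P2 3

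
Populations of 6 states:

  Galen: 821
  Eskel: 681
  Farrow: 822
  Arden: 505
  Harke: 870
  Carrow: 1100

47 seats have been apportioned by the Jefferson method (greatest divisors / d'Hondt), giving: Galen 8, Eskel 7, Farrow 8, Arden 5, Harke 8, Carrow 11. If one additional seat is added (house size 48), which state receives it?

Harke

Priority for the next seat is population ÷ (current seats + 1).
Priorities: Galen 91.222, Eskel 85.125, Farrow 91.333, Arden 84.167, Harke 96.667, Carrow 91.667.
Highest priority: Harke.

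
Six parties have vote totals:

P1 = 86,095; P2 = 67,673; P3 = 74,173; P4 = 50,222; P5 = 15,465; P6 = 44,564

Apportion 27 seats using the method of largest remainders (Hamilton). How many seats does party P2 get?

5

Standard divisor: 338192 ÷ 27 ≈ 12525.63.
Standard quotas: P1 6.8735, P2 5.4028, P3 5.9217, P4 4.0095, P5 1.2347, P6 3.5578.
Lower quotas: P1 6, P2 5, P3 5, P4 4, P5 1, P6 3 (sum 24, leaving 3 seats).
Remainders in descending order: P3 0.9217, P1 0.8735, P6 0.5578, P2 0.4028, P5 0.2347, P4 0.0095.
The surplus seats go to P3, P1, P6.
P2 receives 5.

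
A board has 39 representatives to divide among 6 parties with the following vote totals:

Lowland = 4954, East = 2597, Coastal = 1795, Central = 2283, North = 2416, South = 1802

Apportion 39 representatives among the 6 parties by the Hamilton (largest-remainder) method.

Standard divisor: 15847 ÷ 39 ≈ 406.333.
Standard quotas: Lowland 12.192, East 6.391, Coastal 4.418, Central 5.619, North 5.946, South 4.435.
Lower quotas: Lowland 12, East 6, Coastal 4, Central 5, North 5, South 4 (sum 36, leaving 3 seats).
Remainders in descending order: North 0.946, Central 0.619, South 0.435, Coastal 0.418, East 0.391, Lowland 0.192.
Largest remainders: North, Central, South receive the extra seats.

Lowland: 12, East: 6, Coastal: 4, Central: 6, North: 6, South: 5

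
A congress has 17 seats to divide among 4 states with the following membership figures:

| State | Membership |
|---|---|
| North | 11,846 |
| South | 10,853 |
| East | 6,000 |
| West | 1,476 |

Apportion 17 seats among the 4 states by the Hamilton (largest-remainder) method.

Standard divisor: 30175 ÷ 17 = 1775.
Standard quotas: North 6.6738, South 6.1144, East 3.3803, West 0.8315.
Lower quotas: North 6, South 6, East 3, West 0 (sum 15, leaving 2 seats).
Remainders in descending order: West 0.8315, North 0.6738, East 0.3803, South 0.1144.
The surplus seats go to West, North.

North 7, South 6, East 3, West 1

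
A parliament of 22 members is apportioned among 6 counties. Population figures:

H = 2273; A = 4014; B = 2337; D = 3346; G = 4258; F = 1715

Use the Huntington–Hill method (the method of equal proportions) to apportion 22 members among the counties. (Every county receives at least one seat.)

With divisor 837: modified quotas H 2.716, A 4.796, B 2.792, D 3.998, G 5.087, F 2.049.
Geometric-mean thresholds: H √(2·3)=2.449, A √(4·5)=4.472, B √(2·3)=2.449, D √(3·4)=3.464, G √(5·6)=5.477, F √(2·3)=2.449.
Each quota rounded against its threshold gives H 3, A 5, B 3, D 4, G 5, F 2 (total 22).

H 3, A 5, B 3, D 4, G 5, F 2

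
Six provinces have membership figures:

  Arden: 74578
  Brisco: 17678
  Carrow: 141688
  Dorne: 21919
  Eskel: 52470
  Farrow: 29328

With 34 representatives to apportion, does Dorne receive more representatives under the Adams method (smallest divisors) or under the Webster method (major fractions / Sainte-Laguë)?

Adams

Adams: Arden 7, Brisco 2, Carrow 14, Dorne 3, Eskel 5, Farrow 3.
Webster: Arden 8, Brisco 2, Carrow 14, Dorne 2, Eskel 5, Farrow 3.
Dorne gets 3 under Adams and 2 under Webster.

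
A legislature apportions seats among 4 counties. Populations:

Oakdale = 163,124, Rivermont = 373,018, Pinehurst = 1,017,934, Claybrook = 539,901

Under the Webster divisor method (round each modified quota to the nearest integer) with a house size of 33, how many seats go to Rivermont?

6

Standard divisor 2093977/33 ≈ 63453.848; standard quotas: Oakdale 2.571, Rivermont 5.879, Pinehurst 16.042, Claybrook 8.509.
Rounding to the nearest integer gives 3, 6, 16, 9 = 34 seats, so the divisor must be adjusted.
With modified divisor 64400: modified quotas Oakdale 2.533, Rivermont 5.792, Pinehurst 15.806, Claybrook 8.384.
Rounding to the nearest integer: Oakdale 3, Rivermont 6, Pinehurst 16, Claybrook 8 (total 33).
Rivermont receives 6.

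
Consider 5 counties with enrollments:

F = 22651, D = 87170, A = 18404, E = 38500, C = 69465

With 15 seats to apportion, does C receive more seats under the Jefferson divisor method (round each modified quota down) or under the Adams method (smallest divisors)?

Jefferson: F 1, D 6, A 1, E 2, C 5.
Adams: F 2, D 5, A 1, E 3, C 4.
C gets 5 under Jefferson and 4 under Adams.

Jefferson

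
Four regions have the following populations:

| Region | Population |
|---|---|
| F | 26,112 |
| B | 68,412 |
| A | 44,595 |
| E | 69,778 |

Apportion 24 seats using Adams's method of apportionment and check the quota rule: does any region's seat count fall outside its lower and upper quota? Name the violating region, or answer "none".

none

Standard quotas: F 3.000, B 7.860, A 5.123, E 8.017.
Adams allocation: F 3, B 8, A 5, E 8.
Every allocation lies between the lower and upper quota.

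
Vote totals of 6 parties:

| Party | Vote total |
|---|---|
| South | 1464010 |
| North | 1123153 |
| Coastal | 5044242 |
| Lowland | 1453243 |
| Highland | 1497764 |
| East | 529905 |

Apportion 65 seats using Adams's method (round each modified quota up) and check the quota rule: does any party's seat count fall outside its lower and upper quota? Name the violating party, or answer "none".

Standard quotas: South 8.564, North 6.570, Coastal 29.506, Lowland 8.501, Highland 8.761, East 3.100.
Adams allocation: South 9, North 7, Coastal 28, Lowland 9, Highland 9, East 3.
Coastal has quota 29.506 (lower 29, upper 30) but receives 28 — outside the quota interval.

Coastal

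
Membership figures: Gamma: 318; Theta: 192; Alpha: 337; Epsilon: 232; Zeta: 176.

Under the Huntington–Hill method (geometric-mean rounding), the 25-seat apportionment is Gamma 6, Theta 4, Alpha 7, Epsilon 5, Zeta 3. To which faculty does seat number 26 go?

Priority for the next seat is population ÷ (√(s·(s+1))).
Priorities: Gamma 49.068, Theta 42.933, Alpha 45.034, Epsilon 42.357, Zeta 50.807.
Highest priority: Zeta.

Zeta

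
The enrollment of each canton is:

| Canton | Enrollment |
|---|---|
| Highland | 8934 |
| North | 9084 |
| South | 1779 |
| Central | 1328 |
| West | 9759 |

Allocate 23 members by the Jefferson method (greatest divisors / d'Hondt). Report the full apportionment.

Highland: 7, North: 7, South: 1, Central: 1, West: 7

Standard divisor 30884/23 ≈ 1342.783; standard quotas: Highland 6.653, North 6.765, South 1.325, Central 0.989, West 7.268.
Rounding down gives 6, 6, 1, 0, 7 = 20 seats, so the divisor must be adjusted.
With modified divisor 1250: modified quotas Highland 7.147, North 7.267, South 1.423, Central 1.062, West 7.807.
Rounding down: Highland 7, North 7, South 1, Central 1, West 7 (total 23).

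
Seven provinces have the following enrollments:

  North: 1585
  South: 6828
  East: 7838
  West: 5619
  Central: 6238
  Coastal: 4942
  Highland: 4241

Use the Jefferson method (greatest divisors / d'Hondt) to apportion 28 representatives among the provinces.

North 1, South 5, East 6, West 4, Central 5, Coastal 4, Highland 3

Standard divisor 37291/28 ≈ 1331.821; standard quotas: North 1.190, South 5.127, East 5.885, West 4.219, Central 4.684, Coastal 3.711, Highland 3.184.
Rounding down gives 1, 5, 5, 4, 4, 3, 3 = 25 seats, so the divisor must be adjusted.
With modified divisor 1200: modified quotas North 1.321, South 5.690, East 6.532, West 4.683, Central 5.198, Coastal 4.118, Highland 3.534.
Rounding down: North 1, South 5, East 6, West 4, Central 5, Coastal 4, Highland 3 (total 28).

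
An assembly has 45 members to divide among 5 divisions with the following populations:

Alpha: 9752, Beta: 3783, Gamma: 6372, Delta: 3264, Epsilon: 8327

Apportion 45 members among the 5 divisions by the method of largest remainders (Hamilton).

Alpha 14, Beta 5, Gamma 9, Delta 5, Epsilon 12

Total 31498; standard divisor 31498/45 ≈ 699.956.
Standard quotas: Alpha 13.9323, Beta 5.4046, Gamma 9.1034, Delta 4.6632, Epsilon 11.8965.
Lower quotas: Alpha 13, Beta 5, Gamma 9, Delta 4, Epsilon 11 (sum 42, leaving 3 seats).
Remainders in descending order: Alpha 0.9323, Epsilon 0.8965, Delta 0.6632, Beta 0.4046, Gamma 0.1034.
The surplus seats go to Alpha, Epsilon, Delta.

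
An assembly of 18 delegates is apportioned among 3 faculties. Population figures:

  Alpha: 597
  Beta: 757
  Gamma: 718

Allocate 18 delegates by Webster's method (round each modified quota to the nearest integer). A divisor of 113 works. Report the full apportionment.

With modified divisor 113: modified quotas Alpha 5.283, Beta 6.699, Gamma 6.354.
Rounding to the nearest integer: Alpha 5, Beta 7, Gamma 6 (total 18).

Alpha: 5, Beta: 7, Gamma: 6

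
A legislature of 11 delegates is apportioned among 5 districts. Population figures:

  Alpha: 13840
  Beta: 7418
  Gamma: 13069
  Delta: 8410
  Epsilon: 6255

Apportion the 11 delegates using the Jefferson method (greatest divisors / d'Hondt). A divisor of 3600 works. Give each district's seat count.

With modified divisor 3600: modified quotas Alpha 3.844, Beta 2.061, Gamma 3.630, Delta 2.336, Epsilon 1.738.
Rounding down: Alpha 3, Beta 2, Gamma 3, Delta 2, Epsilon 1 (total 11).

Alpha 3, Beta 2, Gamma 3, Delta 2, Epsilon 1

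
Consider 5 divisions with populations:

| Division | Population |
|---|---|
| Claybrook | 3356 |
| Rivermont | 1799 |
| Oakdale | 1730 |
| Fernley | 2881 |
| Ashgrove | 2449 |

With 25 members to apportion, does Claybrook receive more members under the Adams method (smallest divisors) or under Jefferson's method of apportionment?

Adams: Claybrook 6, Rivermont 4, Oakdale 4, Fernley 6, Ashgrove 5.
Jefferson: Claybrook 7, Rivermont 4, Oakdale 3, Fernley 6, Ashgrove 5.
Claybrook gets 6 under Adams and 7 under Jefferson.

Jefferson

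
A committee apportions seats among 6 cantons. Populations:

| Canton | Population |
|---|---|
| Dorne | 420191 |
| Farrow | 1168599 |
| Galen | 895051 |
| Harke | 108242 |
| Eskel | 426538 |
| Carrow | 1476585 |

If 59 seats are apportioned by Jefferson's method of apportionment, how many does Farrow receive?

Standard divisor 4495206/59 ≈ 76189.932; standard quotas: Dorne 5.515, Farrow 15.338, Galen 11.748, Harke 1.421, Eskel 5.598, Carrow 19.380.
Rounding down gives 5, 15, 11, 1, 5, 19 = 56 seats, so the divisor must be adjusted.
With modified divisor 72100: modified quotas Dorne 5.828, Farrow 16.208, Galen 12.414, Harke 1.501, Eskel 5.916, Carrow 20.480.
Rounding down: Dorne 5, Farrow 16, Galen 12, Harke 1, Eskel 5, Carrow 20 (total 59).
Farrow receives 16.

16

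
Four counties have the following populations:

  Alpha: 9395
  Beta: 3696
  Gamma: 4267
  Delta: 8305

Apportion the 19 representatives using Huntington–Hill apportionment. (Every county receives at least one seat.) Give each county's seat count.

With divisor 1366: modified quotas Alpha 6.878, Beta 2.706, Gamma 3.124, Delta 6.080.
Geometric-mean thresholds: Alpha √(6·7)=6.481, Beta √(2·3)=2.449, Gamma √(3·4)=3.464, Delta √(6·7)=6.481.
Each quota rounded against its threshold gives Alpha 7, Beta 3, Gamma 3, Delta 6 (total 19).

Alpha 7, Beta 3, Gamma 3, Delta 6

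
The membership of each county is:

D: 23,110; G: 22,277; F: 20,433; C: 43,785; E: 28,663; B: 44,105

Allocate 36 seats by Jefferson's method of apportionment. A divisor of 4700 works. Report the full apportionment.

With modified divisor 4700: modified quotas D 4.917, G 4.740, F 4.347, C 9.316, E 6.099, B 9.384.
Rounding down: D 4, G 4, F 4, C 9, E 6, B 9 (total 36).

D 4, G 4, F 4, C 9, E 6, B 9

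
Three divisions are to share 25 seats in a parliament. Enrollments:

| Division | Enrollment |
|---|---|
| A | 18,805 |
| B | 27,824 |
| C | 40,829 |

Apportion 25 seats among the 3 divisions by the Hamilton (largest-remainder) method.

A 5, B 8, C 12

Total 87458; standard divisor 87458/25 ≈ 3498.32.
Standard quotas: A 5.3754, B 7.9535, C 11.6710.
Lower quotas: A 5, B 7, C 11 (sum 23, leaving 2 seats).
Remainders in descending order: B 0.9535, C 0.6710, A 0.3754.
The surplus seats go to B, C.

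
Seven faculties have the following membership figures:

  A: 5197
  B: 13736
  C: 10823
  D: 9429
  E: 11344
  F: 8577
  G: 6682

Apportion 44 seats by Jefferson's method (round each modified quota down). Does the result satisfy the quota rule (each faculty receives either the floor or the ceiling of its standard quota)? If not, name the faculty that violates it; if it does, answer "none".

Standard quotas: A 3.476, B 9.187, C 7.239, D 6.306, E 7.587, F 5.736, G 4.469.
Jefferson allocation: A 3, B 10, C 7, D 6, E 8, F 6, G 4.
Every allocation lies between the lower and upper quota.

none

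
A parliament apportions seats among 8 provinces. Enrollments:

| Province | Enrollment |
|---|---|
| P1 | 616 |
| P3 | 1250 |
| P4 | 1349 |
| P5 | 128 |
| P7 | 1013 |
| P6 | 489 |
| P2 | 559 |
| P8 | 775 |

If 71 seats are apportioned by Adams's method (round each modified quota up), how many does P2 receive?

7

Standard divisor 6179/71 ≈ 87.028; standard quotas: P1 7.078, P3 14.363, P4 15.501, P5 1.471, P7 11.640, P6 5.619, P2 6.423, P8 8.905.
Rounding up gives 8, 15, 16, 2, 12, 6, 7, 9 = 75 seats, so the divisor must be adjusted.
With modified divisor 92.6: modified quotas P1 6.652, P3 13.499, P4 14.568, P5 1.382, P7 10.940, P6 5.281, P2 6.037, P8 8.369.
Rounding up: P1 7, P3 14, P4 15, P5 2, P7 11, P6 6, P2 7, P8 9 (total 71).
P2 receives 7.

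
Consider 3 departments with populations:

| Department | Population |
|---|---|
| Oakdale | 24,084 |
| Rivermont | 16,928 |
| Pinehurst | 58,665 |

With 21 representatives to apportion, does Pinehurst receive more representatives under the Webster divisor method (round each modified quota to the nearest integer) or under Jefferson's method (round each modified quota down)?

Jefferson

Webster: Oakdale 5, Rivermont 4, Pinehurst 12.
Jefferson: Oakdale 5, Rivermont 3, Pinehurst 13.
Pinehurst gets 12 under Webster and 13 under Jefferson.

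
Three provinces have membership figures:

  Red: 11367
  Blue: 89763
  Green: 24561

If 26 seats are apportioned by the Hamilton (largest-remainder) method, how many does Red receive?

2

The standard divisor is 125691/26 ≈ 4834.269.
Standard quotas: Red 2.3513, Blue 18.5681, Green 5.0806.
Lower quotas: Red 2, Blue 18, Green 5 (sum 25, leaving 1 seat).
Remainders in descending order: Blue 0.5681, Red 0.3513, Green 0.0806.
Largest remainder: Blue receives the extra seat.
Red receives 2.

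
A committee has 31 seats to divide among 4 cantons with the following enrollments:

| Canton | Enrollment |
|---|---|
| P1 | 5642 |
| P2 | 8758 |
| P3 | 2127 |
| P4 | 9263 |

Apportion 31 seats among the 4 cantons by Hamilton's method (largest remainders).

P1 7, P2 10, P3 3, P4 11

Standard divisor: 25790 ÷ 31 ≈ 831.935.
Standard quotas: P1 6.7818, P2 10.5273, P3 2.5567, P4 11.1343.
Lower quotas: P1 6, P2 10, P3 2, P4 11 (sum 29, leaving 2 seats).
Remainders in descending order: P1 0.7818, P3 0.5567, P2 0.5273, P4 0.1343.
Largest remainders: P1, P3 receive the extra seats.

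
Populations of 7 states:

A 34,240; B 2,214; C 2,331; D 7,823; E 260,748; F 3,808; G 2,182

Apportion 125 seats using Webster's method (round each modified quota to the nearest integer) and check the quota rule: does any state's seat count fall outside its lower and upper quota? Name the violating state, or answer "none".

E

Standard quotas: A 13.659, B 0.883, C 0.930, D 3.121, E 104.018, F 1.519, G 0.870.
Webster allocation: A 14, B 1, C 1, D 3, E 103, F 2, G 1.
E has quota 104.018 (lower 104, upper 105) but receives 103 — outside the quota interval.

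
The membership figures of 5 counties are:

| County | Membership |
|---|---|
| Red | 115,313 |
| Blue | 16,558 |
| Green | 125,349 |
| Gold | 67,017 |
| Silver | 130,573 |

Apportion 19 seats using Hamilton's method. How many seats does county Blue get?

1

The standard divisor is 454810/19 ≈ 23937.368.
Standard quotas: Red 4.8173, Blue 0.6917, Green 5.2365, Gold 2.7997, Silver 5.4548.
Lower quotas: Red 4, Blue 0, Green 5, Gold 2, Silver 5 (sum 16, leaving 3 seats).
Remainders in descending order: Red 0.8173, Gold 0.7997, Blue 0.6917, Silver 0.4548, Green 0.2365.
Largest remainders: Red, Gold, Blue receive the extra seats.
Blue receives 1.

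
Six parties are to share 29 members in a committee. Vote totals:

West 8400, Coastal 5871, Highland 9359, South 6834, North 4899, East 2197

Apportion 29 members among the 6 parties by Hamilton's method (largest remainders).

West=6, Coastal=5, Highland=7, South=5, North=4, East=2

Standard divisor: 37560 ÷ 29 ≈ 1295.172.
Standard quotas: West 6.4856, Coastal 4.5330, Highland 7.2261, South 5.2765, North 3.7825, East 1.6963.
Lower quotas: West 6, Coastal 4, Highland 7, South 5, North 3, East 1 (sum 26, leaving 3 seats).
Remainders in descending order: North 0.7825, East 0.6963, Coastal 0.5330, West 0.4856, South 0.2765, Highland 0.2261.
The surplus seats go to North, East, Coastal.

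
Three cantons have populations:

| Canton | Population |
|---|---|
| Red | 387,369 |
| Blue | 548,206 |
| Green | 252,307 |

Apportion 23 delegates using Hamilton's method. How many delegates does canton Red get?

Total 1187882; standard divisor 1187882/23 ≈ 51647.043.
Standard quotas: Red 7.5003, Blue 10.6145, Green 4.8852.
Lower quotas: Red 7, Blue 10, Green 4 (sum 21, leaving 2 seats).
Remainders in descending order: Green 0.8852, Blue 0.6145, Red 0.5003.
Largest remainders: Green, Blue receive the extra seats.
Red receives 7.

7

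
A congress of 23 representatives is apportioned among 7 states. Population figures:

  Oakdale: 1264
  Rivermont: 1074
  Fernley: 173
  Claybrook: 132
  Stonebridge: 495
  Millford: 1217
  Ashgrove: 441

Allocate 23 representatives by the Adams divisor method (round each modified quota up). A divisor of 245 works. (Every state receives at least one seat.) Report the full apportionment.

Oakdale: 6; Rivermont: 5; Fernley: 1; Claybrook: 1; Stonebridge: 3; Millford: 5; Ashgrove: 2

With modified divisor 245: modified quotas Oakdale 5.159, Rivermont 4.384, Fernley 0.706, Claybrook 0.539, Stonebridge 2.020, Millford 4.967, Ashgrove 1.800.
Rounding up: Oakdale 6, Rivermont 5, Fernley 1, Claybrook 1, Stonebridge 3, Millford 5, Ashgrove 2 (total 23).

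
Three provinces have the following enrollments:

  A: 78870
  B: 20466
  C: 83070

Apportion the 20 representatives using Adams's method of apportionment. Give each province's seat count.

A 8, B 3, C 9

Standard divisor 182406/20 ≈ 9120.3; standard quotas: A 8.648, B 2.244, C 9.108.
Rounding up gives 9, 3, 10 = 22 seats, so the divisor must be adjusted.
With modified divisor 10000: modified quotas A 7.887, B 2.047, C 8.307.
Rounding up: A 8, B 3, C 9 (total 20).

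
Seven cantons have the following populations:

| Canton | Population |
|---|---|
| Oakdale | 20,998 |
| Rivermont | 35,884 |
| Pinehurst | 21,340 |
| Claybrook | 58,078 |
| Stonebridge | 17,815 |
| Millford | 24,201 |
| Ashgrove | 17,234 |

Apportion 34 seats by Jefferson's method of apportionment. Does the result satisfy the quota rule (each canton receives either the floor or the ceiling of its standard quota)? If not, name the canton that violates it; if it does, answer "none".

none

Standard quotas: Oakdale 3.651, Rivermont 6.239, Pinehurst 3.710, Claybrook 10.098, Stonebridge 3.097, Millford 4.208, Ashgrove 2.996.
Jefferson allocation: Oakdale 3, Rivermont 6, Pinehurst 4, Claybrook 11, Stonebridge 3, Millford 4, Ashgrove 3.
Every allocation lies between the lower and upper quota.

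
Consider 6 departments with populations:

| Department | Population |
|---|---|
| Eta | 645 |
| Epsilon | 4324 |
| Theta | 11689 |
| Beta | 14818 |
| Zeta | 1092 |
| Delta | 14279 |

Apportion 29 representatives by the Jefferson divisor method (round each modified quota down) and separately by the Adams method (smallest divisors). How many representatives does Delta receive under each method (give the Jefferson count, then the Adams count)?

Jefferson: Eta 0, Epsilon 2, Theta 8, Beta 10, Zeta 0, Delta 9.
Adams: Eta 1, Epsilon 3, Theta 7, Beta 9, Zeta 1, Delta 8.
Delta gets 9 under Jefferson and 8 under Adams.

9 and 8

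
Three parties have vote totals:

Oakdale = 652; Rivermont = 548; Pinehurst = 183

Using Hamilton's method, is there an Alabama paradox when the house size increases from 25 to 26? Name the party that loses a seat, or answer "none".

none

At 25 seats: Oakdale 12, Rivermont 10, Pinehurst 3.
At 26 seats: Oakdale 12, Rivermont 10, Pinehurst 4.
No party's allocation decreased.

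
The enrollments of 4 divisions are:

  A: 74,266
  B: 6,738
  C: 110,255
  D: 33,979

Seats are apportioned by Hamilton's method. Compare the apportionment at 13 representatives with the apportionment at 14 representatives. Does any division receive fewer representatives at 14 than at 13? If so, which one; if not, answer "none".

B

At 13 seats: A 4, B 1, C 6, D 2.
At 14 seats: A 5, B 0, C 7, D 2.
B drops from 1 to 0.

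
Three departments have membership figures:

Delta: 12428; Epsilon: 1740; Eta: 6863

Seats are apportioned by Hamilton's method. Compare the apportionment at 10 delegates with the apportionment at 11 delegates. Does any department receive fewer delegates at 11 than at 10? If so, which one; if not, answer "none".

At 10 seats: Delta 6, Epsilon 1, Eta 3.
At 11 seats: Delta 6, Epsilon 1, Eta 4.
No department's allocation decreased.

none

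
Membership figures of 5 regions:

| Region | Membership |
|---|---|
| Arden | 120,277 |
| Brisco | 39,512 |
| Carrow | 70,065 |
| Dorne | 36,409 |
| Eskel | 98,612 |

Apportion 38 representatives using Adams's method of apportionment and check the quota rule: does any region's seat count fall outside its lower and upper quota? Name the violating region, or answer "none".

Standard quotas: Arden 12.526, Brisco 4.115, Carrow 7.297, Dorne 3.792, Eskel 10.270.
Adams allocation: Arden 13, Brisco 4, Carrow 7, Dorne 4, Eskel 10.
Every allocation lies between the lower and upper quota.

none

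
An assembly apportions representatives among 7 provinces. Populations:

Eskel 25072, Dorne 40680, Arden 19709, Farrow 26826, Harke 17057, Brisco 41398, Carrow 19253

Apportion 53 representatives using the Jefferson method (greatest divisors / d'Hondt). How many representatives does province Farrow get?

7

Standard divisor 189995/53 ≈ 3584.811; standard quotas: Eskel 6.994, Dorne 11.348, Arden 5.498, Farrow 7.483, Harke 4.758, Brisco 11.548, Carrow 5.371.
Rounding down gives 6, 11, 5, 7, 4, 11, 5 = 49 seats, so the divisor must be adjusted.
With modified divisor 3370: modified quotas Eskel 7.440, Dorne 12.071, Arden 5.848, Farrow 7.960, Harke 5.061, Brisco 12.284, Carrow 5.713.
Rounding down: Eskel 7, Dorne 12, Arden 5, Farrow 7, Harke 5, Brisco 12, Carrow 5 (total 53).
Farrow receives 7.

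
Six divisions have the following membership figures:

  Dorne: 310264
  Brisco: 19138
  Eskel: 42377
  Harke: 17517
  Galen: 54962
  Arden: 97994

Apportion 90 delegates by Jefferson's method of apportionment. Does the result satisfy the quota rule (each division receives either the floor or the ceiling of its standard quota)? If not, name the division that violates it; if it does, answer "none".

Dorne

Standard quotas: Dorne 51.496, Brisco 3.176, Eskel 7.034, Harke 2.907, Galen 9.122, Arden 16.265.
Jefferson allocation: Dorne 53, Brisco 3, Eskel 7, Harke 2, Galen 9, Arden 16.
Dorne has quota 51.496 (lower 51, upper 52) but receives 53 — outside the quota interval.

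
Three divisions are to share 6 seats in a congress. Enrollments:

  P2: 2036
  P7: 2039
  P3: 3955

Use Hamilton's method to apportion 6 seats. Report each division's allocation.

Standard divisor: 8030 ÷ 6 ≈ 1338.333.
Standard quotas: P2 1.521, P7 1.524, P3 2.955.
Lower quotas: P2 1, P7 1, P3 2 (sum 4, leaving 2 seats).
Remainders in descending order: P3 0.955, P7 0.524, P2 0.521.
The surplus seats go to P3, P7.

P2 1, P7 2, P3 3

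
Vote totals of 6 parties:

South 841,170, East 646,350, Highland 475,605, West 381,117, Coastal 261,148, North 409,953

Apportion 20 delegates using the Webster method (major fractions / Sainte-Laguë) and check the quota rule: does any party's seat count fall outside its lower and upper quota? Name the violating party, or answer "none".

none

Standard quotas: South 5.579, East 4.287, Highland 3.155, West 2.528, Coastal 1.732, North 2.719.
Webster allocation: South 6, East 4, Highland 3, West 2, Coastal 2, North 3.
Every allocation lies between the lower and upper quota.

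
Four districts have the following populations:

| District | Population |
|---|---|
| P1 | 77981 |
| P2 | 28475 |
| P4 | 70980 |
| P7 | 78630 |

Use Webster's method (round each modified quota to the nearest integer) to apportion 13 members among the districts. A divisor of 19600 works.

With modified divisor 19600: modified quotas P1 3.979, P2 1.453, P4 3.621, P7 4.012.
Rounding to the nearest integer: P1 4, P2 1, P4 4, P7 4 (total 13).

P1: 4, P2: 1, P4: 4, P7: 4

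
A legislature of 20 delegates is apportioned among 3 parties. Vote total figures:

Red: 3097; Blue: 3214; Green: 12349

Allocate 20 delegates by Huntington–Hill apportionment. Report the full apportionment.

Red 3, Blue 4, Green 13

With divisor 922: modified quotas Red 3.359, Blue 3.486, Green 13.394.
Geometric-mean thresholds: Red √(3·4)=3.464, Blue √(3·4)=3.464, Green √(13·14)=13.491.
Each quota rounded against its threshold gives Red 3, Blue 4, Green 13 (total 20).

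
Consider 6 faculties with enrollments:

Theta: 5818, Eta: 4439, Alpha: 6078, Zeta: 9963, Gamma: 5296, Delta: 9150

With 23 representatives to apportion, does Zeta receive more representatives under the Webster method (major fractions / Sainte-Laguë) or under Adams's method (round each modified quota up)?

Webster

Webster: Theta 3, Eta 3, Alpha 3, Zeta 6, Gamma 3, Delta 5.
Adams: Theta 3, Eta 3, Alpha 4, Zeta 5, Gamma 3, Delta 5.
Zeta gets 6 under Webster and 5 under Adams.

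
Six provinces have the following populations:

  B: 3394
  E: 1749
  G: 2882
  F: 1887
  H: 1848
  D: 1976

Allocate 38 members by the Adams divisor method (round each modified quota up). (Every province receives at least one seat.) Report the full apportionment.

Standard divisor 13736/38 ≈ 361.474; standard quotas: B 9.389, E 4.839, G 7.973, F 5.220, H 5.112, D 5.467.
Rounding up gives 10, 5, 8, 6, 6, 6 = 41 seats, so the divisor must be adjusted.
With modified divisor 390: modified quotas B 8.703, E 4.485, G 7.390, F 4.838, H 4.738, D 5.067.
Rounding up: B 9, E 5, G 8, F 5, H 5, D 6 (total 38).

B 9; E 5; G 8; F 5; H 5; D 6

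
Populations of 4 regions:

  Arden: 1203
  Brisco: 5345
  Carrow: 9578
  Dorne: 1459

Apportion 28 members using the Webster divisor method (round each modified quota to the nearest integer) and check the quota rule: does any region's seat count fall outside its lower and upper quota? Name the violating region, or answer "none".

Standard quotas: Arden 1.915, Brisco 8.511, Carrow 15.251, Dorne 2.323.
Webster allocation: Arden 2, Brisco 9, Carrow 15, Dorne 2.
Every allocation lies between the lower and upper quota.

none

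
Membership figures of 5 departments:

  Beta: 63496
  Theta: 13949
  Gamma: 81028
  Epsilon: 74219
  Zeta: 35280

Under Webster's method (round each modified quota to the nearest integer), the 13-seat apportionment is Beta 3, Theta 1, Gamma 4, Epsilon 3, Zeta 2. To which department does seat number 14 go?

Priority for the next seat is population ÷ (current seats + 0.5).
Priorities: Beta 18141.714, Theta 9299.333, Gamma 18006.222, Epsilon 21205.429, Zeta 14112.000.
Highest priority: Epsilon.

Epsilon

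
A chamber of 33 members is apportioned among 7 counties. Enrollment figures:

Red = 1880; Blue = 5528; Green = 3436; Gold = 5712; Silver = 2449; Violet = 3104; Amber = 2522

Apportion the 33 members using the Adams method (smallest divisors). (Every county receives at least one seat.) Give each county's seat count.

Standard divisor 24631/33 ≈ 746.394; standard quotas: Red 2.519, Blue 7.406, Green 4.603, Gold 7.653, Silver 3.281, Violet 4.159, Amber 3.379.
Rounding up gives 3, 8, 5, 8, 4, 5, 4 = 37 seats, so the divisor must be adjusted.
With modified divisor 830: modified quotas Red 2.265, Blue 6.660, Green 4.140, Gold 6.882, Silver 2.951, Violet 3.740, Amber 3.039.
Rounding up: Red 3, Blue 7, Green 5, Gold 7, Silver 3, Violet 4, Amber 4 (total 33).

Red 3, Blue 7, Green 5, Gold 7, Silver 3, Violet 4, Amber 4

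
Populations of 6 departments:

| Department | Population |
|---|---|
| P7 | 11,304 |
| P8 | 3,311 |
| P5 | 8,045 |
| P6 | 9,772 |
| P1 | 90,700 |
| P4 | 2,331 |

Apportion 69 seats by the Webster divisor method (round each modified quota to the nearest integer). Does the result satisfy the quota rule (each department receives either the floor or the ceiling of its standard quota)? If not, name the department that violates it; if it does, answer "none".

Standard quotas: P7 6.217, P8 1.821, P5 4.424, P6 5.374, P1 49.882, P4 1.282.
Webster allocation: P7 6, P8 2, P5 4, P6 5, P1 51, P4 1.
P1 has quota 49.882 (lower 49, upper 50) but receives 51 — outside the quota interval.

P1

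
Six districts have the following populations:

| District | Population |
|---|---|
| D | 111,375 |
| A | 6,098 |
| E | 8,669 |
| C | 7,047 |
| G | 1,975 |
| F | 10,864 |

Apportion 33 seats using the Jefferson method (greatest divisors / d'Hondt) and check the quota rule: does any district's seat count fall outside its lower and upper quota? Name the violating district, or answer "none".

D

Standard quotas: D 25.169, A 1.378, E 1.959, C 1.593, G 0.446, F 2.455.
Jefferson allocation: D 27, A 1, E 2, C 1, G 0, F 2.
D has quota 25.169 (lower 25, upper 26) but receives 27 — outside the quota interval.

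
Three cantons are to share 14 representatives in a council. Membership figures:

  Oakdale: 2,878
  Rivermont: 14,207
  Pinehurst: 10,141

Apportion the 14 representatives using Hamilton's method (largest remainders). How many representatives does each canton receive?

Oakdale 2, Rivermont 7, Pinehurst 5

Total 27226; standard divisor 27226/14 ≈ 1944.714.
Standard quotas: Oakdale 1.4799, Rivermont 7.3054, Pinehurst 5.2146.
Lower quotas: Oakdale 1, Rivermont 7, Pinehurst 5 (sum 13, leaving 1 seat).
Remainders in descending order: Oakdale 0.4799, Rivermont 0.3054, Pinehurst 0.2146.
Largest remainder: Oakdale receives the extra seat.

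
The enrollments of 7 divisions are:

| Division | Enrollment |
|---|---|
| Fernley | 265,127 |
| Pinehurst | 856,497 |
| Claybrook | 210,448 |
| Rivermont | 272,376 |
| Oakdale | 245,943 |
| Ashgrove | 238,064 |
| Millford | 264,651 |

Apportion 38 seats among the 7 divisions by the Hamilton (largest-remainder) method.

Fernley 4, Pinehurst 14, Claybrook 3, Rivermont 5, Oakdale 4, Ashgrove 4, Millford 4

Total 2353106; standard divisor 2353106/38 ≈ 61923.842.
Standard quotas: Fernley 4.2815, Pinehurst 13.8315, Claybrook 3.3985, Rivermont 4.3986, Oakdale 3.9717, Ashgrove 3.8445, Millford 4.2738.
Lower quotas: Fernley 4, Pinehurst 13, Claybrook 3, Rivermont 4, Oakdale 3, Ashgrove 3, Millford 4 (sum 34, leaving 4 seats).
Remainders in descending order: Oakdale 0.9717, Ashgrove 0.8445, Pinehurst 0.8315, Rivermont 0.3986, Claybrook 0.3985, Fernley 0.2815, Millford 0.2738.
The surplus seats go to Oakdale, Ashgrove, Pinehurst, Rivermont.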